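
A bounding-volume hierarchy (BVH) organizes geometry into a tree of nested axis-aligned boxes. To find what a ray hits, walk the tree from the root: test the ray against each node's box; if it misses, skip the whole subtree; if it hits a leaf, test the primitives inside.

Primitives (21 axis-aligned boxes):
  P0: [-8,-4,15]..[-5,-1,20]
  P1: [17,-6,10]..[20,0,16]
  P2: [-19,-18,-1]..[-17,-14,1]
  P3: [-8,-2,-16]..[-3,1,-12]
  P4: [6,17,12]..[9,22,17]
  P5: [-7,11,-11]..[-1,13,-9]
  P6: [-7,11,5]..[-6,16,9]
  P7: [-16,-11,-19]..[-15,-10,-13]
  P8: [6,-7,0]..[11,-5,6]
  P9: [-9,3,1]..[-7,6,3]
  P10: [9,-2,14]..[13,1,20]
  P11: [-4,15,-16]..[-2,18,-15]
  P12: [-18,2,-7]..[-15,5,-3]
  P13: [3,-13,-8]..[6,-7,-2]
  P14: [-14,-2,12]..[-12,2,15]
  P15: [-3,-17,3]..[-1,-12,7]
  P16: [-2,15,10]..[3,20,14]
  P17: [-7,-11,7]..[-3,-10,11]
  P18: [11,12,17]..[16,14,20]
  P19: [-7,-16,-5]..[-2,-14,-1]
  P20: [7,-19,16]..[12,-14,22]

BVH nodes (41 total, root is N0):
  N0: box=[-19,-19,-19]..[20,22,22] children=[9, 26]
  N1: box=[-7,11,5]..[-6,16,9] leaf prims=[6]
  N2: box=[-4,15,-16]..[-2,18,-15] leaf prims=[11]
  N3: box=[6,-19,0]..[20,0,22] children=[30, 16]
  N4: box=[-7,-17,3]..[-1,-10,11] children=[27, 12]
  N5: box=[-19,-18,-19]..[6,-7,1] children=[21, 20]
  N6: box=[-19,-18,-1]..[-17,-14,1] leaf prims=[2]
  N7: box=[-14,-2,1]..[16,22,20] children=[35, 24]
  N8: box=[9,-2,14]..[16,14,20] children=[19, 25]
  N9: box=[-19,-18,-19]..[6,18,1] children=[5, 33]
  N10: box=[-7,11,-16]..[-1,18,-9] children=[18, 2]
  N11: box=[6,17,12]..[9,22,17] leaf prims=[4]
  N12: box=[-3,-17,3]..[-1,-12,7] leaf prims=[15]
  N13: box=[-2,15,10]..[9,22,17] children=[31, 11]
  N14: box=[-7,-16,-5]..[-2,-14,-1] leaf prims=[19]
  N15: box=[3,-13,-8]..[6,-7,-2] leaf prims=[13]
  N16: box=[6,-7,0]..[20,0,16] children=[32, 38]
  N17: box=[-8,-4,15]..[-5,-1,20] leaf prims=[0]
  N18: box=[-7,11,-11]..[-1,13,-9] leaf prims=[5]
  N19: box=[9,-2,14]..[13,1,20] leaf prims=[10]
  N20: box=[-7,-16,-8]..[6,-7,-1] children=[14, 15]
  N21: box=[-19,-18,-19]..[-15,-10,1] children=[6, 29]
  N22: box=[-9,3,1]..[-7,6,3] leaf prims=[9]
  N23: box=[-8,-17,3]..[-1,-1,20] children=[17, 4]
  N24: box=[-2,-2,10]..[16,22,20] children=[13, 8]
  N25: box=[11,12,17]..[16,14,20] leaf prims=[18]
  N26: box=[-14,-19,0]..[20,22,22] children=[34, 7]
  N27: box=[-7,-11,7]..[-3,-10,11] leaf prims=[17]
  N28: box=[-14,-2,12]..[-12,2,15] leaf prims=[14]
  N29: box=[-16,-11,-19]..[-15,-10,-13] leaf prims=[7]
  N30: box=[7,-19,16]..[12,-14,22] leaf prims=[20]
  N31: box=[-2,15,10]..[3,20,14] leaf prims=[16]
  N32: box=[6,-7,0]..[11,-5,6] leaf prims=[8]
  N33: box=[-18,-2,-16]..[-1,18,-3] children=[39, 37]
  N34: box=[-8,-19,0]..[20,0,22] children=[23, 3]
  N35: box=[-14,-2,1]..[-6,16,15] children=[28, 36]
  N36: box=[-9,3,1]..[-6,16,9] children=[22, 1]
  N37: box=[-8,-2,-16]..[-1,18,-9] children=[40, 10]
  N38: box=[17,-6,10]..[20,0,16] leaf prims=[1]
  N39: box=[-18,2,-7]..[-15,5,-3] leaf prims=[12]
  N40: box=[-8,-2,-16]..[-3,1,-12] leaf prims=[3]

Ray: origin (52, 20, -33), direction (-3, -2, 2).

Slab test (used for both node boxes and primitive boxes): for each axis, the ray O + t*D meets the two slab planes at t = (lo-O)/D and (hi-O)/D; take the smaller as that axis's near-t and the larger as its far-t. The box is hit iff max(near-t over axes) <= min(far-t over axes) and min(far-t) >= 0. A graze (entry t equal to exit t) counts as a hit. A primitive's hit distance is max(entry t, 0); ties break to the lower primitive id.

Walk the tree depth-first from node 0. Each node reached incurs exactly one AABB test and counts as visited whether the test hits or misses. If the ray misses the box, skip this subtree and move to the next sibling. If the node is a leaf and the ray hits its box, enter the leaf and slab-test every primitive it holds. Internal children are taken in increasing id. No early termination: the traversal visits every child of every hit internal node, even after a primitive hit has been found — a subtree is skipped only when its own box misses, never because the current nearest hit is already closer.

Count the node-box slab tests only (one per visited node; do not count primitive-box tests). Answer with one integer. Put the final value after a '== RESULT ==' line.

Walk:
N0 x:[32/3,71/3] y:[-1,39/2] z:[7,55/2] -> hit [32/3,39/2], descend [9, 26]
  N9 x:[46/3,71/3] y:[1,19] z:[7,17] -> hit [46/3,17], descend [5, 33]
    N5 x:[46/3,71/3] y:[27/2,19] z:[7,17] -> hit [46/3,17], descend [20, 21]
      N20 x:[46/3,59/3] y:[27/2,18] z:[25/2,16] -> hit [46/3,16], descend [14, 15]
        N14 x:[18,59/3] y:[17,18] z:[14,16] -> miss, prune
        N15 x:[46/3,49/3] y:[27/2,33/2] z:[25/2,31/2] -> hit [46/3,31/2] leaf, test {P13@t=46/3}
      N21 x:[67/3,71/3] y:[15,19] z:[7,17] -> miss, prune
    N33 x:[53/3,70/3] y:[1,11] z:[17/2,15] -> miss, prune
  N26 x:[32/3,22] y:[-1,39/2] z:[33/2,55/2] -> hit [33/2,39/2], descend [7, 34]
    N7 x:[12,22] y:[-1,11] z:[17,53/2] -> miss, prune
    N34 x:[32/3,20] y:[10,39/2] z:[33/2,55/2] -> hit [33/2,39/2], descend [3, 23]
      N3 x:[32/3,46/3] y:[10,39/2] z:[33/2,55/2] -> miss, prune
      N23 x:[53/3,20] y:[21/2,37/2] z:[18,53/2] -> hit [18,37/2], descend [4, 17]
        N4 x:[53/3,59/3] y:[15,37/2] z:[18,22] -> hit [18,37/2], descend [12, 27]
          N12 x:[53/3,55/3] y:[16,37/2] z:[18,20] -> hit [18,55/3] leaf, test {P15@t=18}
          N27 x:[55/3,59/3] y:[15,31/2] z:[20,22] -> miss, prune
        N17 x:[19,20] y:[21/2,12] z:[24,53/2] -> miss, prune

Summary -> nodes [0, 9, 5, 20, 14, 15, 21, 33, 26, 7, 34, 3, 23, 4, 12, 27, 17]; box-tests=17; leaf-entries=2; first=P13

== RESULT ==
17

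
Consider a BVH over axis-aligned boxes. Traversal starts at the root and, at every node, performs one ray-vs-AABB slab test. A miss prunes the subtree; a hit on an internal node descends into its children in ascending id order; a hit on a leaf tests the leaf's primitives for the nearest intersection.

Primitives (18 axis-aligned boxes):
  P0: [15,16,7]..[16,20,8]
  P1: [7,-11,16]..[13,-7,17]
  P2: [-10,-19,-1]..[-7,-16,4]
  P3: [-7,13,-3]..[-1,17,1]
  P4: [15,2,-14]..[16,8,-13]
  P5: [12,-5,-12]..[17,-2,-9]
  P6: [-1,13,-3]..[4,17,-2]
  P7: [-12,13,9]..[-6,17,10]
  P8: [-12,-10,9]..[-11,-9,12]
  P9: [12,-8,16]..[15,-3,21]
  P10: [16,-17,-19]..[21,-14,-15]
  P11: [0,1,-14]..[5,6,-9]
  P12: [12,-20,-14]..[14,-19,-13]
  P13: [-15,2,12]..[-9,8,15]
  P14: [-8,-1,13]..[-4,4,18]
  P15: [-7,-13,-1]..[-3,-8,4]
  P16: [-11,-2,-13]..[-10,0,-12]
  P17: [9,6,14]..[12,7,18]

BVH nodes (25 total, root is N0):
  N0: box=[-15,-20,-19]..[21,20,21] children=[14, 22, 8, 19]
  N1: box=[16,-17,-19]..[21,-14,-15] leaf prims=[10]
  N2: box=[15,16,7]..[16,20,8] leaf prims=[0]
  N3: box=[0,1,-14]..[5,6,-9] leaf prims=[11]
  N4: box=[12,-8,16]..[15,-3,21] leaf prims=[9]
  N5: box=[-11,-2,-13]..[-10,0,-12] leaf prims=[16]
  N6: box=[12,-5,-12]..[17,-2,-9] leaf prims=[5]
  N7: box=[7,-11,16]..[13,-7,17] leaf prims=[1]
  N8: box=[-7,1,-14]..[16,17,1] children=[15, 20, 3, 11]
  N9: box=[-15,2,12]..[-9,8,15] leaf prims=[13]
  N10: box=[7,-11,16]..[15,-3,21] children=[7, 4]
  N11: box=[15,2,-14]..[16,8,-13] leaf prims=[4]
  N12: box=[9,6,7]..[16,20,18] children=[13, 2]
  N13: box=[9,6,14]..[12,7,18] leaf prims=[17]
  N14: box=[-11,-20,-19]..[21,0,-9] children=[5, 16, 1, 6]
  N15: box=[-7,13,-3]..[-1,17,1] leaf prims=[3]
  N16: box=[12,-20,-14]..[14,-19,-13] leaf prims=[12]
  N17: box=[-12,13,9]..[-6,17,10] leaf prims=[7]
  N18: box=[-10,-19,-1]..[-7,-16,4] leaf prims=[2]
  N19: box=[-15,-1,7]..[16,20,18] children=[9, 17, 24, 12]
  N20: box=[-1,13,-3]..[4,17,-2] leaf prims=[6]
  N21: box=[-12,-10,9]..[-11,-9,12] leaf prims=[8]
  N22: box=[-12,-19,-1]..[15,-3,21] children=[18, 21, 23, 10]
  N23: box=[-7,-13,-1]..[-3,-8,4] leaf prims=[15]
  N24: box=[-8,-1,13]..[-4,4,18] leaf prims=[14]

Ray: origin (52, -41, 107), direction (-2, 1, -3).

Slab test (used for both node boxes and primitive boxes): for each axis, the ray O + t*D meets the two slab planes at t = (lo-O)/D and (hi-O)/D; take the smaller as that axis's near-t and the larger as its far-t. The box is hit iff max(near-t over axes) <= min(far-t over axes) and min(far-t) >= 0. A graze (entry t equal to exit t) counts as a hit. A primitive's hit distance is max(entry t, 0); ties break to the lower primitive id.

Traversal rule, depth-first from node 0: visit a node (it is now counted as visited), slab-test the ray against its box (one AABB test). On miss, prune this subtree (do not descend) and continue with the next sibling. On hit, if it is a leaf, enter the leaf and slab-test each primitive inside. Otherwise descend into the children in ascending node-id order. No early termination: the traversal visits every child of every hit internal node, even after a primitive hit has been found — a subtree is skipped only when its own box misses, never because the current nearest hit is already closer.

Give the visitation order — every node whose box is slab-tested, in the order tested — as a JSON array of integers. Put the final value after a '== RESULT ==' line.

Trace the traversal:
N0 x:[31/2,67/2] y:[21,61] z:[86/3,42] -> hit [86/3,67/2], descend [8, 14, 19, 22]
  N8 x:[18,59/2] y:[42,58] z:[106/3,121/3] -> miss, prune
  N14 x:[31/2,63/2] y:[21,41] z:[116/3,42] -> miss, prune
  N19 x:[18,67/2] y:[40,61] z:[89/3,100/3] -> miss, prune
  N22 x:[37/2,32] y:[22,38] z:[86/3,36] -> hit [86/3,32], descend [10, 18, 21, 23]
    N10 x:[37/2,45/2] y:[30,38] z:[86/3,91/3] -> miss, prune
    N18 x:[59/2,31] y:[22,25] z:[103/3,36] -> miss, prune
    N21 x:[63/2,32] y:[31,32] z:[95/3,98/3] -> hit [95/3,32] leaf, test {P8@t=95/3}
    N23 x:[55/2,59/2] y:[28,33] z:[103/3,36] -> miss, prune

Summary -> nodes [0, 8, 14, 19, 22, 10, 18, 21, 23]; box-tests=9; leaf-entries=1; first=P8

== RESULT ==
[0, 8, 14, 19, 22, 10, 18, 21, 23]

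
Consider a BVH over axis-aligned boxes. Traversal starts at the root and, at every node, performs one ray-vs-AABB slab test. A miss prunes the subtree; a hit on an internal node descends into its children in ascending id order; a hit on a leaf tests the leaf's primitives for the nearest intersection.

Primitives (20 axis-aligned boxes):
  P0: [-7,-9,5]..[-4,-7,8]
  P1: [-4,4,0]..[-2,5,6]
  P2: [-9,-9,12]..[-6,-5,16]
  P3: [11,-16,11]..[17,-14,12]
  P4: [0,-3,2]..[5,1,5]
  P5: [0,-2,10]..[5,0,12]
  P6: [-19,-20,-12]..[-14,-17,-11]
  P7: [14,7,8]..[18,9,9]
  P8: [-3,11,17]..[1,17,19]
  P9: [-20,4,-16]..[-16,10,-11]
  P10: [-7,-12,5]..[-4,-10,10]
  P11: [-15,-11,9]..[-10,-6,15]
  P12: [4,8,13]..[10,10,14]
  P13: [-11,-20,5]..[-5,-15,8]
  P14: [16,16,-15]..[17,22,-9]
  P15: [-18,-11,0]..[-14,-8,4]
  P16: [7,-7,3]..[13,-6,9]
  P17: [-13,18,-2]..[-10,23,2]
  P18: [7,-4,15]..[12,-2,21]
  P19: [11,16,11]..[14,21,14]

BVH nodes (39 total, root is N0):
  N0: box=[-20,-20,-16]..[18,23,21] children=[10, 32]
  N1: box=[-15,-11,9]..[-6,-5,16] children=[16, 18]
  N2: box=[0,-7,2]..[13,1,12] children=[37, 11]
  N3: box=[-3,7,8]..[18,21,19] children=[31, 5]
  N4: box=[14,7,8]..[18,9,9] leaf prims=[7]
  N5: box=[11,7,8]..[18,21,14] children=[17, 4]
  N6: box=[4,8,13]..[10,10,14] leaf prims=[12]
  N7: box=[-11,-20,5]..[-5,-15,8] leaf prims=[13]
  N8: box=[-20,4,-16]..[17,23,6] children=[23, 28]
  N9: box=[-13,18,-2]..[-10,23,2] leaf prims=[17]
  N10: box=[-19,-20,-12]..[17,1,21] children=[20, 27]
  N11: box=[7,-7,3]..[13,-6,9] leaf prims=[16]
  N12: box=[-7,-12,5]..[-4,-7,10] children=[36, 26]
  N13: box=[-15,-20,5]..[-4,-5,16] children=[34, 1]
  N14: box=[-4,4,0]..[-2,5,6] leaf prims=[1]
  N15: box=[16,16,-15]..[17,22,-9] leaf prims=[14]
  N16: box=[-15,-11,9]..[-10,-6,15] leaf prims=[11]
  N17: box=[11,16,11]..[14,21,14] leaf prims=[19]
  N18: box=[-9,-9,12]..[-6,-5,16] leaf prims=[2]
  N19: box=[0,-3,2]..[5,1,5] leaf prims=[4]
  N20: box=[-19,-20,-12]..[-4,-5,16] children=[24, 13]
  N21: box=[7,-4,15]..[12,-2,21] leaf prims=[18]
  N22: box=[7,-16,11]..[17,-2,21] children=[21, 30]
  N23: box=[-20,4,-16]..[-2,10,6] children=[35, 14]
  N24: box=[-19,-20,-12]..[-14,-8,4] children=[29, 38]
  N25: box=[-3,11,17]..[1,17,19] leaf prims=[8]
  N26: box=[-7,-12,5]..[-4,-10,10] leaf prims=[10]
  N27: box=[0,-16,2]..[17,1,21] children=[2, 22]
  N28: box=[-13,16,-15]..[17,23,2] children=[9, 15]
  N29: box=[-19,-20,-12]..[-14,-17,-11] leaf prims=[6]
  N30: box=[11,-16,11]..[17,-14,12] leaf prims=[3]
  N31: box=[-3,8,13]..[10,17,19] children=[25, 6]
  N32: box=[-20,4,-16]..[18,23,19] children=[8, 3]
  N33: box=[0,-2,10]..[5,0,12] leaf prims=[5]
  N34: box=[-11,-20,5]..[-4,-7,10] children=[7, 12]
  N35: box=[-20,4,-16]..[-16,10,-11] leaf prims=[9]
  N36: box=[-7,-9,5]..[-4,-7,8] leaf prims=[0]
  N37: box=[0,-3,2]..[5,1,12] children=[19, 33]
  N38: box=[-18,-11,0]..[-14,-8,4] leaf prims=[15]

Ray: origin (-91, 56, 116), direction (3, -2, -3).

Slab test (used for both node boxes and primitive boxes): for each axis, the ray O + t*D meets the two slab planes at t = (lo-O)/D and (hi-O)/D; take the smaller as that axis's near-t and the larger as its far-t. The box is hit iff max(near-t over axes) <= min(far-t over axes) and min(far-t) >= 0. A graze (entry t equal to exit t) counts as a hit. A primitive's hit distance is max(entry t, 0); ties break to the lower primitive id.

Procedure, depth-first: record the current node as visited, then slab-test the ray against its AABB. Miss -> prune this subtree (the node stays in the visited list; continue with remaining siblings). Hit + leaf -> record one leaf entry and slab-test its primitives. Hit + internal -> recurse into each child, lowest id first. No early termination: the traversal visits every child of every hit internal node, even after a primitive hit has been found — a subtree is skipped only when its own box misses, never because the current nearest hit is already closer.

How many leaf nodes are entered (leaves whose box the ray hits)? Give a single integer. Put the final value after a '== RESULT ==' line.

Trace the traversal:
N0 x:[71/3,109/3] y:[33/2,38] z:[95/3,44] -> hit [95/3,109/3], descend [10, 32]
  N10 x:[24,36] y:[55/2,38] z:[95/3,128/3] -> hit [95/3,36], descend [20, 27]
    N20 x:[24,29] y:[61/2,38] z:[100/3,128/3] -> miss, prune
    N27 x:[91/3,36] y:[55/2,36] z:[95/3,38] -> hit [95/3,36], descend [2, 22]
      N2 x:[91/3,104/3] y:[55/2,63/2] z:[104/3,38] -> miss, prune
      N22 x:[98/3,36] y:[29,36] z:[95/3,35] -> hit [98/3,35], descend [21, 30]
        N21 x:[98/3,103/3] y:[29,30] z:[95/3,101/3] -> miss, prune
        N30 x:[34,36] y:[35,36] z:[104/3,35] -> hit [35,35] leaf, test {P3@t=35}
  N32 x:[71/3,109/3] y:[33/2,26] z:[97/3,44] -> miss, prune

order=[0, 10, 20, 27, 2, 22, 21, 30, 32]  |boxes|=9  |leaves|=1  hit=P3

== RESULT ==
1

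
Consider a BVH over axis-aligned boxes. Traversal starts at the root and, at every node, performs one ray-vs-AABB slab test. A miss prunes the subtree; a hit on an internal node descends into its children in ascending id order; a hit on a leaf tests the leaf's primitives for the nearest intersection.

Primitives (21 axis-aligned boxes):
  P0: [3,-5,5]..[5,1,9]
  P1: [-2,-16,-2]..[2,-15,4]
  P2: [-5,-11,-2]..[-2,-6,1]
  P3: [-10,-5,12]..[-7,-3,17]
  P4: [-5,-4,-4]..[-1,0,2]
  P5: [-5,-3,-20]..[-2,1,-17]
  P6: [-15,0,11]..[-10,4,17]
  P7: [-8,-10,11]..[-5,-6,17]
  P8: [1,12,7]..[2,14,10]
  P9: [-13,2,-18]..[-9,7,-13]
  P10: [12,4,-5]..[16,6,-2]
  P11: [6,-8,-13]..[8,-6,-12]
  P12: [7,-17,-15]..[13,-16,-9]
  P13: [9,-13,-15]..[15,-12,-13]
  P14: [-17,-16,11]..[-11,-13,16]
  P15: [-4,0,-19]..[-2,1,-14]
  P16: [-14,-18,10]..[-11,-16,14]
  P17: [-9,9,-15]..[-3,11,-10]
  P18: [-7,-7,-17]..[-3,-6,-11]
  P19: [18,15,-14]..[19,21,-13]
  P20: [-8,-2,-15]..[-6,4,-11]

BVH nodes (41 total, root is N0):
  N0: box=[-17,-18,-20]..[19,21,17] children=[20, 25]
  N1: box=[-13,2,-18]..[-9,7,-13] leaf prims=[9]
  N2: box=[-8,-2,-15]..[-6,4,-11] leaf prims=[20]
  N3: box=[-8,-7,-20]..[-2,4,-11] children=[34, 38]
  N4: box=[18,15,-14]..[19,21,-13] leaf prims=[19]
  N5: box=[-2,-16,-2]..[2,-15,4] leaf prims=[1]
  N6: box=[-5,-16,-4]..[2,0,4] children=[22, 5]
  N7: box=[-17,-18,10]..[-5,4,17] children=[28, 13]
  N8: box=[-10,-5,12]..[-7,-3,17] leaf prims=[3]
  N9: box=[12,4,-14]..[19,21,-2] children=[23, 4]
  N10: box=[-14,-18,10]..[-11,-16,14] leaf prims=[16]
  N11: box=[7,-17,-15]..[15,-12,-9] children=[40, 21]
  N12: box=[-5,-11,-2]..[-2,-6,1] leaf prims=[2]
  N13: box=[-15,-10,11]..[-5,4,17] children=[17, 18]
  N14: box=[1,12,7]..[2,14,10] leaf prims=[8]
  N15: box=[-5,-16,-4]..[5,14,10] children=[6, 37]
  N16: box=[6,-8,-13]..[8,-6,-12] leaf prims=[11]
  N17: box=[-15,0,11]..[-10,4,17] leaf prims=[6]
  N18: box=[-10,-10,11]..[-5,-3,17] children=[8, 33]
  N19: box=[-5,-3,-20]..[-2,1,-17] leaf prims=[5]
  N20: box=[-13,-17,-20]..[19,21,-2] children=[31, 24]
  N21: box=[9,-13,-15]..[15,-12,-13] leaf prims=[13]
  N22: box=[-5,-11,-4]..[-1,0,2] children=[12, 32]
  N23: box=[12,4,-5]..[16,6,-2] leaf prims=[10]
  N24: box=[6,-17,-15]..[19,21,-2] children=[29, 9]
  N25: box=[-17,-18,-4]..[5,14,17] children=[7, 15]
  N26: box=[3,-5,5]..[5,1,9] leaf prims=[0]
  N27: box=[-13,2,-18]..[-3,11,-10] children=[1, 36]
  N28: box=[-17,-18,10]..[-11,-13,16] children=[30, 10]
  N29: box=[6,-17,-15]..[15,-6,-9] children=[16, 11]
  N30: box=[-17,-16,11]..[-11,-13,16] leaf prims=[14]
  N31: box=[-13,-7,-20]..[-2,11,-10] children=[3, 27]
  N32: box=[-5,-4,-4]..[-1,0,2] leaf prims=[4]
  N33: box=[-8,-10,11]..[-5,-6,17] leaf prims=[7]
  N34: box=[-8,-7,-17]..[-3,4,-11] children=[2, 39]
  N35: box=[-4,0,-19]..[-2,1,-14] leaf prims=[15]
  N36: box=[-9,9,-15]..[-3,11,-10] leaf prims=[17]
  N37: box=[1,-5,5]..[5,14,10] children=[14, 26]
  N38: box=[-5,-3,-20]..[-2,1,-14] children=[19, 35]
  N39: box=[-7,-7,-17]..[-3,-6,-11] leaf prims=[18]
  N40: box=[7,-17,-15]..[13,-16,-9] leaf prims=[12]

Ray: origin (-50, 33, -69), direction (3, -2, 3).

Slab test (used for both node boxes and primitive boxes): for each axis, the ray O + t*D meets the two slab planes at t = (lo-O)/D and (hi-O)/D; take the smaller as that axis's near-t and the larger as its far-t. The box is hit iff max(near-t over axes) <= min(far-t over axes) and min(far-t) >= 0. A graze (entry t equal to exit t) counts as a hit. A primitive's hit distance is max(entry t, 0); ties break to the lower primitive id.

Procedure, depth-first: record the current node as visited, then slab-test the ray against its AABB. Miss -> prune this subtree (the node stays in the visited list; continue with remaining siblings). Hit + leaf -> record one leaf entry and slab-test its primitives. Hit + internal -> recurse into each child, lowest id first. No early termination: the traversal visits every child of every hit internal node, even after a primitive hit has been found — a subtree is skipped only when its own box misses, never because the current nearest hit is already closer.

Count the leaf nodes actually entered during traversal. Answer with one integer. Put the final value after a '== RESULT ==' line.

Trace the traversal:
N0 x:[11,23] y:[6,51/2] z:[49/3,86/3] -> hit [49/3,23], descend [20, 25]
  N20 x:[37/3,23] y:[6,25] z:[49/3,67/3] -> hit [49/3,67/3], descend [24, 31]
    N24 x:[56/3,23] y:[6,25] z:[18,67/3] -> hit [56/3,67/3], descend [9, 29]
      N9 x:[62/3,23] y:[6,29/2] z:[55/3,67/3] -> miss, prune
      N29 x:[56/3,65/3] y:[39/2,25] z:[18,20] -> hit [39/2,20], descend [11, 16]
        N11 x:[19,65/3] y:[45/2,25] z:[18,20] -> miss, prune
        N16 x:[56/3,58/3] y:[39/2,41/2] z:[56/3,19] -> miss, prune
    N31 x:[37/3,16] y:[11,20] z:[49/3,59/3] -> miss, prune
  N25 x:[11,55/3] y:[19/2,51/2] z:[65/3,86/3] -> miss, prune

Summary -> nodes [0, 20, 24, 9, 29, 11, 16, 31, 25]; box-tests=9; leaf-entries=0; first=miss

== RESULT ==
0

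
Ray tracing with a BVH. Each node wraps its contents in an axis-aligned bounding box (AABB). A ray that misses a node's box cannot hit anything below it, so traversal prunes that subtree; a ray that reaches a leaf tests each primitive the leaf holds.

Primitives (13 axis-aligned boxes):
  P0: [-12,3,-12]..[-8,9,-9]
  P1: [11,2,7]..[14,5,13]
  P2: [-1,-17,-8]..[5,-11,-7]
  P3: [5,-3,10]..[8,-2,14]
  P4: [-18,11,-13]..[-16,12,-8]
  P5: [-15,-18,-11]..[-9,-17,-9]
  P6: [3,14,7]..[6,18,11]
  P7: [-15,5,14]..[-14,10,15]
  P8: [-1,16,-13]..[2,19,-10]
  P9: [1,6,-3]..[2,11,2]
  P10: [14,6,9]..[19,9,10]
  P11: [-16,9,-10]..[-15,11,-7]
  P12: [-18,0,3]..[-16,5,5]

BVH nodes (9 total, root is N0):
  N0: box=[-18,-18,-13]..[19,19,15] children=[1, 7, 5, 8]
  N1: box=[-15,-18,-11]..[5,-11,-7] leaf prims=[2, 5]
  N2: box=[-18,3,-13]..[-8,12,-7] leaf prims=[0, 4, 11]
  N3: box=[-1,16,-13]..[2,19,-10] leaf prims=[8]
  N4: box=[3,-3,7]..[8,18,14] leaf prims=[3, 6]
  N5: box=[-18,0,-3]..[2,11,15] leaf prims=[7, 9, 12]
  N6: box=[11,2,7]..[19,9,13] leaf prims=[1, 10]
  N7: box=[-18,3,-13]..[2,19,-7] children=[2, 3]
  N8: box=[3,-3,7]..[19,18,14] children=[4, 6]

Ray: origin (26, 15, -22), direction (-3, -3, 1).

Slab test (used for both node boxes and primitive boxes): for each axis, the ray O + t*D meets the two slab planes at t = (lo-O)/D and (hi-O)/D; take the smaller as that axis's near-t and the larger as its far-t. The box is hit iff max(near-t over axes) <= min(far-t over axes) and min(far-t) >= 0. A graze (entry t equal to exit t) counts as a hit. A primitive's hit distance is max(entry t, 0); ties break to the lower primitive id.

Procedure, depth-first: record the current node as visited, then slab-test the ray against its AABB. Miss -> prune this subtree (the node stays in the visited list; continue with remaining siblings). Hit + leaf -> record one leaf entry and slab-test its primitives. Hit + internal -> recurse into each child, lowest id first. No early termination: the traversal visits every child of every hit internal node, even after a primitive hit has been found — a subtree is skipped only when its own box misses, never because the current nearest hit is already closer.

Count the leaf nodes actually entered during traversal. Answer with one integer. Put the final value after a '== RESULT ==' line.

Walk:
N0 x:[7/3,44/3] y:[-4/3,11] z:[9,37] -> hit [9,11], descend [1, 5, 7, 8]
  N1 x:[7,41/3] y:[26/3,11] z:[11,15] -> hit [11,11] leaf, test {P2(miss), P5(miss)}
  N5 x:[8,44/3] y:[4/3,5] z:[19,37] -> miss, prune
  N7 x:[8,44/3] y:[-4/3,4] z:[9,15] -> miss, prune
  N8 x:[7/3,23/3] y:[-1,6] z:[29,36] -> miss, prune

order=[0, 1, 5, 7, 8]  |boxes|=5  |leaves|=1  hit=miss

== RESULT ==
1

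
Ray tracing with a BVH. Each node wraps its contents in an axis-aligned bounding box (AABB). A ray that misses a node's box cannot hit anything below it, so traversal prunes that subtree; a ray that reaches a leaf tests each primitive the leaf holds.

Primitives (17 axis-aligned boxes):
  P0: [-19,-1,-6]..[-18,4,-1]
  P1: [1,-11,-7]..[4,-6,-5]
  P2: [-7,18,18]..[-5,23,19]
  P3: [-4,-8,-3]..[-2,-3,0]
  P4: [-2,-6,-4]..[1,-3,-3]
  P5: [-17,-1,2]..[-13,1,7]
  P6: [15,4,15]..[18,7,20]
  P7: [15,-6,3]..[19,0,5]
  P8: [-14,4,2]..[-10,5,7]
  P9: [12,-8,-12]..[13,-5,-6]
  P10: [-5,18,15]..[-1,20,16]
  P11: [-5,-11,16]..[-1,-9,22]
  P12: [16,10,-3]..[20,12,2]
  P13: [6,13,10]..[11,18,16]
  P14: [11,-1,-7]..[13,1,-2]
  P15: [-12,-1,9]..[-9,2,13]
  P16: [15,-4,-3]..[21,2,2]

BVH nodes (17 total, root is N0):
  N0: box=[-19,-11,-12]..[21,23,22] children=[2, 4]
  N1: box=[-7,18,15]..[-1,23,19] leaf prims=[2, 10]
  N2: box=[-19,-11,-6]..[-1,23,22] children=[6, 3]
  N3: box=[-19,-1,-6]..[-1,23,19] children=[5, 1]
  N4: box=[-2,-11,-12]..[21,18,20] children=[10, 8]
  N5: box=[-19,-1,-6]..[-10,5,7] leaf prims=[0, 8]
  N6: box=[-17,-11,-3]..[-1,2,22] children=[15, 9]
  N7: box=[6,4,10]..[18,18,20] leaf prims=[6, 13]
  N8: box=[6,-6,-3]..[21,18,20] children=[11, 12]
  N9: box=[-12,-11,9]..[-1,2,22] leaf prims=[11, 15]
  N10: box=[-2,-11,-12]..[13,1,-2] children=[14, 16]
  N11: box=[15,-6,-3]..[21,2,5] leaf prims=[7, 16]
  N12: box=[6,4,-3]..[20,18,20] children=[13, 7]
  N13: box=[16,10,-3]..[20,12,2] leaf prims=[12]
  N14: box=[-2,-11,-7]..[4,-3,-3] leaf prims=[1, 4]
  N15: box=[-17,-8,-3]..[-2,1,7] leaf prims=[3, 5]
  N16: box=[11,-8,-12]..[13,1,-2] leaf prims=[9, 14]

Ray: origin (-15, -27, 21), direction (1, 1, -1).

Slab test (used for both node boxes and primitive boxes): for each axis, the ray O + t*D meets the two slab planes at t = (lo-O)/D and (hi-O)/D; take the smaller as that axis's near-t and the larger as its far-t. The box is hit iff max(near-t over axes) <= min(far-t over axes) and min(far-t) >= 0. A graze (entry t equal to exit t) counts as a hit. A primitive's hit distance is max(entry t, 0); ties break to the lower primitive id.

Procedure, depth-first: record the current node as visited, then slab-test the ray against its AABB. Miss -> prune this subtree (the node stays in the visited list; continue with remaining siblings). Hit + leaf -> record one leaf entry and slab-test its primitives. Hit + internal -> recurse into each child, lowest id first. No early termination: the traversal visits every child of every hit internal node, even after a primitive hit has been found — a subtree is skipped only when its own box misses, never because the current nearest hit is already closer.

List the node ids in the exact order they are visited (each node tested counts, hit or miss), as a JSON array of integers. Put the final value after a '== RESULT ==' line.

Trace the traversal:
N0 x:[-4,36] y:[16,50] z:[-1,33] -> hit [16,33], descend [2, 4]
  N2 x:[-4,14] y:[16,50] z:[-1,27] -> miss, prune
  N4 x:[13,36] y:[16,45] z:[1,33] -> hit [16,33], descend [8, 10]
    N8 x:[21,36] y:[21,45] z:[1,24] -> hit [21,24], descend [11, 12]
      N11 x:[30,36] y:[21,29] z:[16,24] -> miss, prune
      N12 x:[21,35] y:[31,45] z:[1,24] -> miss, prune
    N10 x:[13,28] y:[16,28] z:[23,33] -> hit [23,28], descend [14, 16]
      N14 x:[13,19] y:[16,24] z:[24,28] -> miss, prune
      N16 x:[26,28] y:[19,28] z:[23,33] -> hit [26,28] leaf, test {P9(miss), P14@t=26}

order=[0, 2, 4, 8, 11, 12, 10, 14, 16]  |boxes|=9  |leaves|=1  hit=P14

== RESULT ==
[0, 2, 4, 8, 11, 12, 10, 14, 16]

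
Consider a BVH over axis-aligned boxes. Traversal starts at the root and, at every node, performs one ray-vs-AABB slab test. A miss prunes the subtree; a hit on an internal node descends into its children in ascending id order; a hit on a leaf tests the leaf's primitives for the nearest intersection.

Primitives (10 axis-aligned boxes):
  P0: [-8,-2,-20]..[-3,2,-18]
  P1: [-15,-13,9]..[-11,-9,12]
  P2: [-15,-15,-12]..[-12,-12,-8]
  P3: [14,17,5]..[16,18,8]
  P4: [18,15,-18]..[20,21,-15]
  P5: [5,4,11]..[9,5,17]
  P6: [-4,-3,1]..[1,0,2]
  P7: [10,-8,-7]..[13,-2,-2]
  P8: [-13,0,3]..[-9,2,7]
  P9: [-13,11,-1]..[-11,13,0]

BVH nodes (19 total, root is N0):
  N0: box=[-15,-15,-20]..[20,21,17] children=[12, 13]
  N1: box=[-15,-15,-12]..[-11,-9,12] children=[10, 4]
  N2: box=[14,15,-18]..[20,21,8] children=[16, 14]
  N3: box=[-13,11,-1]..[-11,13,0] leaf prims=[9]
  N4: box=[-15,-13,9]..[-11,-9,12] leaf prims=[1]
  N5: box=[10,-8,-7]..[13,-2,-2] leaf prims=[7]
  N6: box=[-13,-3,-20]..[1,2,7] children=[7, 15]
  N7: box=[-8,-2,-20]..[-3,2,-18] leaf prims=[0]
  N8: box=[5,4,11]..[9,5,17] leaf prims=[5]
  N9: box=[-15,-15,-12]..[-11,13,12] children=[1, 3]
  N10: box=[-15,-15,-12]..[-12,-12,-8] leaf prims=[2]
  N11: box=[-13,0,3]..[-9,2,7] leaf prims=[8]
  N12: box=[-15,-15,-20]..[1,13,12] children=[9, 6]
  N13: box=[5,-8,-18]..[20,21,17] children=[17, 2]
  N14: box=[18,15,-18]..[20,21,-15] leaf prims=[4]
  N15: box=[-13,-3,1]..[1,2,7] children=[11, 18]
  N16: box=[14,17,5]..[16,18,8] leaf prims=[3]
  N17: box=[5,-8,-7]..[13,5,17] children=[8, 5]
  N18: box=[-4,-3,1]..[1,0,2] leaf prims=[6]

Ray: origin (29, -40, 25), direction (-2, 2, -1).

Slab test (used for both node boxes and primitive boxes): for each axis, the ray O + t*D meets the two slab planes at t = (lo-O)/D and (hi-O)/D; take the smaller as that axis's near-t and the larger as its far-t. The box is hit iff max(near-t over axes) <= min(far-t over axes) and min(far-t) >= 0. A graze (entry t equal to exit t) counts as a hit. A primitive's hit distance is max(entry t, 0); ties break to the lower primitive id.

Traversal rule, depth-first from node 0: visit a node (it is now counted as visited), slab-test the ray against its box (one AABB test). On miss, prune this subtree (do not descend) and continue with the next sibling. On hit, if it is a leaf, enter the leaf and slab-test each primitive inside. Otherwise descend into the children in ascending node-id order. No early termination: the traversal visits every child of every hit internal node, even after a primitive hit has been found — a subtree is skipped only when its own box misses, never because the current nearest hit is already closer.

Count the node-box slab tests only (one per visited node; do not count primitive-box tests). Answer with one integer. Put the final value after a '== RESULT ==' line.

Trace the traversal:
N0 x:[9/2,22] y:[25/2,61/2] z:[8,45] -> hit [25/2,22], descend [12, 13]
  N12 x:[14,22] y:[25/2,53/2] z:[13,45] -> hit [14,22], descend [6, 9]
    N6 x:[14,21] y:[37/2,21] z:[18,45] -> hit [37/2,21], descend [7, 15]
      N7 x:[16,37/2] y:[19,21] z:[43,45] -> miss, prune
      N15 x:[14,21] y:[37/2,21] z:[18,24] -> hit [37/2,21], descend [11, 18]
        N11 x:[19,21] y:[20,21] z:[18,22] -> hit [20,21] leaf, test {P8@t=20}
        N18 x:[14,33/2] y:[37/2,20] z:[23,24] -> miss, prune
    N9 x:[20,22] y:[25/2,53/2] z:[13,37] -> hit [20,22], descend [1, 3]
      N1 x:[20,22] y:[25/2,31/2] z:[13,37] -> miss, prune
      N3 x:[20,21] y:[51/2,53/2] z:[25,26] -> miss, prune
  N13 x:[9/2,12] y:[16,61/2] z:[8,43] -> miss, prune

order=[0, 12, 6, 7, 15, 11, 18, 9, 1, 3, 13]  |boxes|=11  |leaves|=1  hit=P8

== RESULT ==
11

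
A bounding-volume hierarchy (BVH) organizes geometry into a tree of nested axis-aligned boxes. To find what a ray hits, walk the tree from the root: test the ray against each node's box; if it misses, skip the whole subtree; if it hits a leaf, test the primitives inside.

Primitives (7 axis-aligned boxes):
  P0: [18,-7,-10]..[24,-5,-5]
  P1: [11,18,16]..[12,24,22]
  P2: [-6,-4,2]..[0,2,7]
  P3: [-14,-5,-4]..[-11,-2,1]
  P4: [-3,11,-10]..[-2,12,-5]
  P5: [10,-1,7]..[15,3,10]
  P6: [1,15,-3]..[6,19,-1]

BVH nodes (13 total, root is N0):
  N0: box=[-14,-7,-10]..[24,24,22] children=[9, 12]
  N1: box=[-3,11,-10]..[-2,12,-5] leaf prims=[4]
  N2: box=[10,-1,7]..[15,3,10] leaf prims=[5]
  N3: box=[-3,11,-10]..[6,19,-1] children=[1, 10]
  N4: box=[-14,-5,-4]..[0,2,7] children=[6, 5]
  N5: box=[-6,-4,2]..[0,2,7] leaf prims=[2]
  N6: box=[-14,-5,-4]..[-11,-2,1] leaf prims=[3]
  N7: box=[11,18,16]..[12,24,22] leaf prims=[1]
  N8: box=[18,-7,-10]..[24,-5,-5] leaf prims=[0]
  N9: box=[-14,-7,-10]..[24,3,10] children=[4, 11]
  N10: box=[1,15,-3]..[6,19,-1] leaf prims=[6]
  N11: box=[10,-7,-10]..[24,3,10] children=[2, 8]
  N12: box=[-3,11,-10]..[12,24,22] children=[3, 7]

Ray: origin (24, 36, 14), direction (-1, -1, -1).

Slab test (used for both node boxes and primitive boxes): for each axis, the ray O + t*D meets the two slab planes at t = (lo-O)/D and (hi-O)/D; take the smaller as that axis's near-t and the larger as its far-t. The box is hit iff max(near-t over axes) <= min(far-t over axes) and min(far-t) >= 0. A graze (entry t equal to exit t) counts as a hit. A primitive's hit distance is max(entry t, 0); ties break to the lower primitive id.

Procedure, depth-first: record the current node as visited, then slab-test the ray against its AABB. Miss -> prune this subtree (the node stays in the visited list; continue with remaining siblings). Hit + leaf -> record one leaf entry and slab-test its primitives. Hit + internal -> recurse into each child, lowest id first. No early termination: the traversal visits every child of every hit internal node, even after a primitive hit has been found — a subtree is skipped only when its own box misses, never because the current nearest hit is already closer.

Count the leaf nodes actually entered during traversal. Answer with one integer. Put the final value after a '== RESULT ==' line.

Walk:
N0 x:[0,38] y:[12,43] z:[-8,24] -> hit [12,24], descend [9, 12]
  N9 x:[0,38] y:[33,43] z:[4,24] -> miss, prune
  N12 x:[12,27] y:[12,25] z:[-8,24] -> hit [12,24], descend [3, 7]
    N3 x:[18,27] y:[17,25] z:[15,24] -> hit [18,24], descend [1, 10]
      N1 x:[26,27] y:[24,25] z:[19,24] -> miss, prune
      N10 x:[18,23] y:[17,21] z:[15,17] -> miss, prune
    N7 x:[12,13] y:[12,18] z:[-8,-2] -> miss, prune

Summary -> nodes [0, 9, 12, 3, 1, 10, 7]; box-tests=7; leaf-entries=0; first=miss

== RESULT ==
0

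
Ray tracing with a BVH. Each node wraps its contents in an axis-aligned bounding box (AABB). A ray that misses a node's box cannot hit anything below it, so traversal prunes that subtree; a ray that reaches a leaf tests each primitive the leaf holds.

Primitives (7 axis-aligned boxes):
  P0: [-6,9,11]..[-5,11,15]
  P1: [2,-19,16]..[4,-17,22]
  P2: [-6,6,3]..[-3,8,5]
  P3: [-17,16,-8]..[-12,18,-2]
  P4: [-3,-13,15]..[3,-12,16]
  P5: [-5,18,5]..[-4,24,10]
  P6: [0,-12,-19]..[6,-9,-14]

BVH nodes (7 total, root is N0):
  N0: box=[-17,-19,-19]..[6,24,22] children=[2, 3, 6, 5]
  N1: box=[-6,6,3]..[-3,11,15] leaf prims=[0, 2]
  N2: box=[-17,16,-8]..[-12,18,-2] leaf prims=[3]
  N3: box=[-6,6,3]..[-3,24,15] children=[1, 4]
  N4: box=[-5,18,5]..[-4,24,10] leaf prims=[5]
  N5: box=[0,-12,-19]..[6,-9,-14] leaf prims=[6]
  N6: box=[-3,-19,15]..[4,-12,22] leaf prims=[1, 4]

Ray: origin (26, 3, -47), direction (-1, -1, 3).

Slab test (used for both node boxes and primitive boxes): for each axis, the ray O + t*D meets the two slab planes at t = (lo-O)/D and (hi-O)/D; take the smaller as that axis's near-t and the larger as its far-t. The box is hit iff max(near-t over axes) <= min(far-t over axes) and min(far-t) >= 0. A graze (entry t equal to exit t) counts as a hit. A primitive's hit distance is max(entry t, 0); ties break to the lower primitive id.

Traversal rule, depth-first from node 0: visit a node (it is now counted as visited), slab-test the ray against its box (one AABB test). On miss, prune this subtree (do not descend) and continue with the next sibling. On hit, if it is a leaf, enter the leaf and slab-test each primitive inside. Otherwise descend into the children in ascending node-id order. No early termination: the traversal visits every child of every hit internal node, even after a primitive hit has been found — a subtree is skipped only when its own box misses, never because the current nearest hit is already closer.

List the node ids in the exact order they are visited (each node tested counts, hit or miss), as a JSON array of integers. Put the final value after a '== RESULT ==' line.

Walk:
N0 x:[20,43] y:[-21,22] z:[28/3,23] -> hit [20,22], descend [2, 3, 5, 6]
  N2 x:[38,43] y:[-15,-13] z:[13,15] -> miss, prune
  N3 x:[29,32] y:[-21,-3] z:[50/3,62/3] -> miss, prune
  N5 x:[20,26] y:[12,15] z:[28/3,11] -> miss, prune
  N6 x:[22,29] y:[15,22] z:[62/3,23] -> hit [22,22] leaf, test {P1@t=22, P4(miss)}

Visited [0, 2, 3, 5, 6]. Tests: 5 box, 1 leaf. Nearest: P1.

== RESULT ==
[0, 2, 3, 5, 6]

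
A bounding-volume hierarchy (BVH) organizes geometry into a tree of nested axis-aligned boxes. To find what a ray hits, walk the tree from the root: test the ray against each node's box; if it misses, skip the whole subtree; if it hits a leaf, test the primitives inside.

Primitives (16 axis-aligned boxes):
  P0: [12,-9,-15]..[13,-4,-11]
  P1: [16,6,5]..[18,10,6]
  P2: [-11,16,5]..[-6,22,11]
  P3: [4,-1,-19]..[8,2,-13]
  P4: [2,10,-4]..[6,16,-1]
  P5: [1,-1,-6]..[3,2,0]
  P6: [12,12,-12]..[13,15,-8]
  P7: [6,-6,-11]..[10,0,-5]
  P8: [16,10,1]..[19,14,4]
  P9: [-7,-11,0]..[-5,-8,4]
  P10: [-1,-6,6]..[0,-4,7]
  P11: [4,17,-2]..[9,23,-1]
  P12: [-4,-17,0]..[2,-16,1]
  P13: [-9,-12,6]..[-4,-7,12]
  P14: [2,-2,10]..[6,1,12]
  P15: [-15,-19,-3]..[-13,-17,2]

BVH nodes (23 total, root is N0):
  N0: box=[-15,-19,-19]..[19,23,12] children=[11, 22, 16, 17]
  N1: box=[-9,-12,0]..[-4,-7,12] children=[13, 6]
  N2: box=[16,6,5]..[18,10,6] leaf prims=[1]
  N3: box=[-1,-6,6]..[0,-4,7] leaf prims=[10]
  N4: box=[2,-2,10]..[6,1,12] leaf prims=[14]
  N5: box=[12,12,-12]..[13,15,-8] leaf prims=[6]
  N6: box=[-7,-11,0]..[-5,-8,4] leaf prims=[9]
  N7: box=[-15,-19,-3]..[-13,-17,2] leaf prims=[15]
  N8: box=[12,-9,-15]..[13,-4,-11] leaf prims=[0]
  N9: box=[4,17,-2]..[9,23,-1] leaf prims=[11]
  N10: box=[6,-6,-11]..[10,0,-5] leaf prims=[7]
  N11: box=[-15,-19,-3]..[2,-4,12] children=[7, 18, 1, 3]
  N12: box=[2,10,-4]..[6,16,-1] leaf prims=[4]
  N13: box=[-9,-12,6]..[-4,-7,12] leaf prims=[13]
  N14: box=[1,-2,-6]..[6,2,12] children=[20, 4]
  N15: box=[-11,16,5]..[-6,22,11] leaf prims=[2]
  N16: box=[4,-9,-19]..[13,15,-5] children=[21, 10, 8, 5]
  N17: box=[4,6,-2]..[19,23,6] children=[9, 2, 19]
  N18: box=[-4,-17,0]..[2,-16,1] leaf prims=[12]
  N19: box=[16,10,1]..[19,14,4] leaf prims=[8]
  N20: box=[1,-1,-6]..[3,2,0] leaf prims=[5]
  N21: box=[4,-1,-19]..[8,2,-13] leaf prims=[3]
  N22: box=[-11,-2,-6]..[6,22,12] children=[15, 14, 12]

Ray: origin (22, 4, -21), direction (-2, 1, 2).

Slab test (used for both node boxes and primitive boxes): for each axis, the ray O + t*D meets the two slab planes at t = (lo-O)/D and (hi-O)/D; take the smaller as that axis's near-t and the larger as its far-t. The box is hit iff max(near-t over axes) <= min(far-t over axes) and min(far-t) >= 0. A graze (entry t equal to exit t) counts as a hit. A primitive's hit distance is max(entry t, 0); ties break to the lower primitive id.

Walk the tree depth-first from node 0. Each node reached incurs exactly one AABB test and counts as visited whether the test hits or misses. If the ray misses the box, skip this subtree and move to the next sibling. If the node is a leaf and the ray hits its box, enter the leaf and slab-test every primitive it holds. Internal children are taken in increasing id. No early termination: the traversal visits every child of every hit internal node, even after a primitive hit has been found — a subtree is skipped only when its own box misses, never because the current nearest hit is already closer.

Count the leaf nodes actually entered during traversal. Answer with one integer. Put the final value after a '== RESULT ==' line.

Walk:
N0 x:[3/2,37/2] y:[-23,19] z:[1,33/2] -> hit [3/2,33/2], descend [11, 16, 17, 22]
  N11 x:[10,37/2] y:[-23,-8] z:[9,33/2] -> miss, prune
  N16 x:[9/2,9] y:[-13,11] z:[1,8] -> hit [9/2,8], descend [5, 8, 10, 21]
    N5 x:[9/2,5] y:[8,11] z:[9/2,13/2] -> miss, prune
    N8 x:[9/2,5] y:[-13,-8] z:[3,5] -> miss, prune
    N10 x:[6,8] y:[-10,-4] z:[5,8] -> miss, prune
    N21 x:[7,9] y:[-5,-2] z:[1,4] -> miss, prune
  N17 x:[3/2,9] y:[2,19] z:[19/2,27/2] -> miss, prune
  N22 x:[8,33/2] y:[-6,18] z:[15/2,33/2] -> hit [8,33/2], descend [12, 14, 15]
    N12 x:[8,10] y:[6,12] z:[17/2,10] -> hit [17/2,10] leaf, test {P4@t=17/2}
    N14 x:[8,21/2] y:[-6,-2] z:[15/2,33/2] -> miss, prune
    N15 x:[14,33/2] y:[12,18] z:[13,16] -> hit [14,16] leaf, test {P2@t=14}

order=[0, 11, 16, 5, 8, 10, 21, 17, 22, 12, 14, 15]  |boxes|=12  |leaves|=2  hit=P4

== RESULT ==
2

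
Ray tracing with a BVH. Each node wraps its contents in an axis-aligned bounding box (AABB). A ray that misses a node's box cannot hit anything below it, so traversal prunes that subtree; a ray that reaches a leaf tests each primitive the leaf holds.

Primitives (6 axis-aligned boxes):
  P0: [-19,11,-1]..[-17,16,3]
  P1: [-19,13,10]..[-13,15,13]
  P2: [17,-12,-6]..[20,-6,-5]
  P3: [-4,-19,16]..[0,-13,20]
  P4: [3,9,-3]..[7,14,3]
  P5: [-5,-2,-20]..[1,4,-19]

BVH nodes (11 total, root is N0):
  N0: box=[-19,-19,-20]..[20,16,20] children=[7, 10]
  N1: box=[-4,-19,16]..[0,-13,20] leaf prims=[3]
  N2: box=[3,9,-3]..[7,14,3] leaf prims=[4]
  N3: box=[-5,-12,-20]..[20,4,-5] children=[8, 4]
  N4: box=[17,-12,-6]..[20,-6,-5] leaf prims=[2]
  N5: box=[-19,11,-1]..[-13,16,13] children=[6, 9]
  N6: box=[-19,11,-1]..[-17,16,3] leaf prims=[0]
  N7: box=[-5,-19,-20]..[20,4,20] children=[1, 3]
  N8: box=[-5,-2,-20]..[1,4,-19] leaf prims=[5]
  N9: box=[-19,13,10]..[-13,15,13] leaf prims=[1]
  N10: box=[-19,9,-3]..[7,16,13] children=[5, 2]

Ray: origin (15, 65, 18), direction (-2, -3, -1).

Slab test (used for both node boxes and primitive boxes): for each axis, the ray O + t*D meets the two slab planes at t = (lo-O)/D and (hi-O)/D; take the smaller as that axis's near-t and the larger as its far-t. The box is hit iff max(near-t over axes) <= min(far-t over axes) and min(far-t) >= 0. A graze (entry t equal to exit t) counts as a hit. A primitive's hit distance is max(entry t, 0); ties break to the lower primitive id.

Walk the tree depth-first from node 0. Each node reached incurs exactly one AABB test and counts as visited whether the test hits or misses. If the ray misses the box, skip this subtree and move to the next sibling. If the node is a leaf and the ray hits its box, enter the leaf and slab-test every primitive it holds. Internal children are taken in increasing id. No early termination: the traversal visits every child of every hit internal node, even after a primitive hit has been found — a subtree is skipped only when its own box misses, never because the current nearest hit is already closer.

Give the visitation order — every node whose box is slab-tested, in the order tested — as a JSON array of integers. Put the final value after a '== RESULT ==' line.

Trace the traversal:
N0 x:[-5/2,17] y:[49/3,28] z:[-2,38] -> hit [49/3,17], descend [7, 10]
  N7 x:[-5/2,10] y:[61/3,28] z:[-2,38] -> miss, prune
  N10 x:[4,17] y:[49/3,56/3] z:[5,21] -> hit [49/3,17], descend [2, 5]
    N2 x:[4,6] y:[17,56/3] z:[15,21] -> miss, prune
    N5 x:[14,17] y:[49/3,18] z:[5,19] -> hit [49/3,17], descend [6, 9]
      N6 x:[16,17] y:[49/3,18] z:[15,19] -> hit [49/3,17] leaf, test {P0@t=49/3}
      N9 x:[14,17] y:[50/3,52/3] z:[5,8] -> miss, prune

order=[0, 7, 10, 2, 5, 6, 9]  |boxes|=7  |leaves|=1  hit=P0

== RESULT ==
[0, 7, 10, 2, 5, 6, 9]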